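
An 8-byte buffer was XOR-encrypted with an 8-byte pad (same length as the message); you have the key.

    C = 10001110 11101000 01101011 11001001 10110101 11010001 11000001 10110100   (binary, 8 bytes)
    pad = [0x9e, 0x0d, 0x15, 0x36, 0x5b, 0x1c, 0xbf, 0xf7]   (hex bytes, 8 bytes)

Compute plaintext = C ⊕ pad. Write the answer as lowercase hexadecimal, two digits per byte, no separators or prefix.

142 XOR 158 =  16
232 XOR  13 = 229
107 XOR  21 = 126
201 XOR  54 = 255
181 XOR  91 = 238
209 XOR  28 = 205
193 XOR 191 = 126
180 XOR 247 =  67

10e57effeecd7e43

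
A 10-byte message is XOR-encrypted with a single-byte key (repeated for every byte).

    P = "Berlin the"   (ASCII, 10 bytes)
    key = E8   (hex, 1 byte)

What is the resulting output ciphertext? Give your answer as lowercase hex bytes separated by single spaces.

aa 8d 9a 84 81 86 c8 9c 80 8d

The 1-byte key repeats, so the effective keystream is e8 e8 e8 e8 e8 e8 e8 e8 e8 e8.
byte 0: 42 ^ e8 = aa
byte 1: 65 ^ e8 = 8d
byte 2: 72 ^ e8 = 9a
byte 3: 6c ^ e8 = 84
byte 4: 69 ^ e8 = 81
byte 5: 6e ^ e8 = 86
byte 6: 20 ^ e8 = c8
byte 7: 74 ^ e8 = 9c
byte 8: 68 ^ e8 = 80
byte 9: 65 ^ e8 = 8d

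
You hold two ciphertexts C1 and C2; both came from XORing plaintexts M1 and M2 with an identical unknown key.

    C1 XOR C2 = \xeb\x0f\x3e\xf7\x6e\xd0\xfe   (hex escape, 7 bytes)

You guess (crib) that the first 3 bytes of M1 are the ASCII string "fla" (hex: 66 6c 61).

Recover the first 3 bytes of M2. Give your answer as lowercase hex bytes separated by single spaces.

8d 63 5f

Since C1 ⊕ C2 = M1 ⊕ M2, XORing with the guessed M1 bytes yields the corresponding M2 bytes: M2 = (C1 ⊕ C2) ⊕ M1.
byte 0: eb xor 66 = 8d
byte 1: 0f xor 6c = 63
byte 2: 3e xor 61 = 5f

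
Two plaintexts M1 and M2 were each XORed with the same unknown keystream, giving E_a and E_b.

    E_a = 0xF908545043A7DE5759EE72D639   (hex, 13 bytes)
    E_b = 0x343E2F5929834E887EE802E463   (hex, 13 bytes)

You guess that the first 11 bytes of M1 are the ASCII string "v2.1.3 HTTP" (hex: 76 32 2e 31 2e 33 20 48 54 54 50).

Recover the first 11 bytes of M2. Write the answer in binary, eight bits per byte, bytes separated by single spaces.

First, E_a ⊕ E_b = (M1 ⊕ K) ⊕ (M2 ⊕ K) = M1 ⊕ M2, so the key drops out. Then M2 = (M1 ⊕ M2) ⊕ M1 over the first 11 bytes.
byte 0: (f9 ⊕ 34) ⊕ 76 = cd ⊕ 76 = bb
byte 1: (08 ⊕ 3e) ⊕ 32 = 36 ⊕ 32 = 04
byte 2: (54 ⊕ 2f) ⊕ 2e = 7b ⊕ 2e = 55
byte 3: (50 ⊕ 59) ⊕ 31 = 09 ⊕ 31 = 38
byte 4: (43 ⊕ 29) ⊕ 2e = 6a ⊕ 2e = 44
byte 5: (a7 ⊕ 83) ⊕ 33 = 24 ⊕ 33 = 17
byte 6: (de ⊕ 4e) ⊕ 20 = 90 ⊕ 20 = b0
byte 7: (57 ⊕ 88) ⊕ 48 = df ⊕ 48 = 97
byte 8: (59 ⊕ 7e) ⊕ 54 = 27 ⊕ 54 = 73
byte 9: (ee ⊕ e8) ⊕ 54 = 06 ⊕ 54 = 52
byte 10: (72 ⊕ 02) ⊕ 50 = 70 ⊕ 50 = 20

10111011 00000100 01010101 00111000 01000100 00010111 10110000 10010111 01110011 01010010 00100000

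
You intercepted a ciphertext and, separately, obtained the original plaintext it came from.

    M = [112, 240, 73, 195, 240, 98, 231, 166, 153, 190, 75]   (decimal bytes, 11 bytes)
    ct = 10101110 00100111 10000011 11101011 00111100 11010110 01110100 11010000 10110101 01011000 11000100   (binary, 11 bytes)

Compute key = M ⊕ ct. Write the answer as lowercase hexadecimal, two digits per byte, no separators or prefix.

Since ct = M ⊕ key, XORing both sides with M gives key = M ⊕ ct.
byte 0: 70 XOR ae = de
byte 1: f0 XOR 27 = d7
byte 2: 49 XOR 83 = ca
byte 3: c3 XOR eb = 28
byte 4: f0 XOR 3c = cc
byte 5: 62 XOR d6 = b4
byte 6: e7 XOR 74 = 93
byte 7: a6 XOR d0 = 76
byte 8: 99 XOR b5 = 2c
byte 9: be XOR 58 = e6
byte 10: 4b XOR c4 = 8f

ded7ca28ccb493762ce68f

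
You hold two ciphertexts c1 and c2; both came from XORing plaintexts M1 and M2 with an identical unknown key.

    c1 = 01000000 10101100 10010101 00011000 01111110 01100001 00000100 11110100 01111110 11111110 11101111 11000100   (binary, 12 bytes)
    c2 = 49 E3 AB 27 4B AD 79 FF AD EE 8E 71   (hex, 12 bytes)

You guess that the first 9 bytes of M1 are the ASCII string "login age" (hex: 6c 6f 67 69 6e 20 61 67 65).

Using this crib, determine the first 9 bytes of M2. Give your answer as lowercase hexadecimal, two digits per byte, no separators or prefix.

652059565bec1c6cb6

First, c1 ⊕ c2 = (M1 ⊕ K) ⊕ (M2 ⊕ K) = M1 ⊕ M2, so the key drops out. Then M2 = (M1 ⊕ M2) ⊕ M1 over the first 9 bytes.
byte 0: (40 xor 49) xor 6c = 09 xor 6c = 65
byte 1: (ac xor e3) xor 6f = 4f xor 6f = 20
byte 2: (95 xor ab) xor 67 = 3e xor 67 = 59
byte 3: (18 xor 27) xor 69 = 3f xor 69 = 56
byte 4: (7e xor 4b) xor 6e = 35 xor 6e = 5b
byte 5: (61 xor ad) xor 20 = cc xor 20 = ec
byte 6: (04 xor 79) xor 61 = 7d xor 61 = 1c
byte 7: (f4 xor ff) xor 67 = 0b xor 67 = 6c
byte 8: (7e xor ad) xor 65 = d3 xor 65 = b6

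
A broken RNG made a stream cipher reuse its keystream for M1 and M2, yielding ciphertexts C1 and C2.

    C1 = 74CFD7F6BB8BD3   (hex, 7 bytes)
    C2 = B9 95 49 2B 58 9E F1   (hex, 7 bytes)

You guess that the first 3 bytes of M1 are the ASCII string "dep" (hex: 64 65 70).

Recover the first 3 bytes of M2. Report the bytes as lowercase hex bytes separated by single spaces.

a9 3f ee

First, C1 ⊕ C2 = (M1 ⊕ K) ⊕ (M2 ⊕ K) = M1 ⊕ M2, so the key drops out. Then M2 = (M1 ⊕ M2) ⊕ M1 over the first 3 bytes.
byte 0: (74 xor b9) xor 64 = cd xor 64 = a9
byte 1: (cf xor 95) xor 65 = 5a xor 65 = 3f
byte 2: (d7 xor 49) xor 70 = 9e xor 70 = ee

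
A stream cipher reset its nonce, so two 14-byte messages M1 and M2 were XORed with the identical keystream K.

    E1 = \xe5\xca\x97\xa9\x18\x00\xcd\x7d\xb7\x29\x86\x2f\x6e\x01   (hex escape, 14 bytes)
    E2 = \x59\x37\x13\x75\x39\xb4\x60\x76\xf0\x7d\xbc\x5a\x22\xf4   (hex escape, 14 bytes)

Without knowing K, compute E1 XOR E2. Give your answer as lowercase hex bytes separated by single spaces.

bc fd 84 dc 21 b4 ad 0b 47 54 3a 75 4c f5

E1 ⊕ E2 = (M1 ⊕ K) ⊕ (M2 ⊕ K) = M1 ⊕ M2 — the shared key cancels under XOR.
e5 XOR 59 = bc
ca XOR 37 = fd
97 XOR 13 = 84
a9 XOR 75 = dc
18 XOR 39 = 21
00 XOR b4 = b4
cd XOR 60 = ad
7d XOR 76 = 0b
b7 XOR f0 = 47
29 XOR 7d = 54
86 XOR bc = 3a
2f XOR 5a = 75
6e XOR 22 = 4c
01 XOR f4 = f5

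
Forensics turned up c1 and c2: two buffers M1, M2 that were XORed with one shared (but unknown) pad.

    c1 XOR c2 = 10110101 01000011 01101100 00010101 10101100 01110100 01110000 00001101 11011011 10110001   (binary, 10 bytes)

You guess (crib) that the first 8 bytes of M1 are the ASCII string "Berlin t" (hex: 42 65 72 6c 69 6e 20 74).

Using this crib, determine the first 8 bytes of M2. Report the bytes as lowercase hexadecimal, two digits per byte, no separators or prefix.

f7261e79c51a5079

Since c1 ⊕ c2 = M1 ⊕ M2, XORing with the guessed M1 bytes yields the corresponding M2 bytes: M2 = (c1 ⊕ c2) ⊕ M1.
181 xor  66 = 247
 67 xor 101 =  38
108 xor 114 =  30
 21 xor 108 = 121
172 xor 105 = 197
116 xor 110 =  26
112 xor  32 =  80
 13 xor 116 = 121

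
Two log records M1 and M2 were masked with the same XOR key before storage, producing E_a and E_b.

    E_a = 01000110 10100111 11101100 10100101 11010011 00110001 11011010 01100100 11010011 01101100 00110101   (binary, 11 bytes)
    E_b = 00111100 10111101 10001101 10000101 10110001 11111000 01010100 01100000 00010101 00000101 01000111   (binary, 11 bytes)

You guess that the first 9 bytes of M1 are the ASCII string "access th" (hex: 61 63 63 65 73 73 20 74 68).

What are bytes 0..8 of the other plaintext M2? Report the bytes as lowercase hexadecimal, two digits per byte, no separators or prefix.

1b79024511baae70ae

First, E_a ⊕ E_b = (M1 ⊕ K) ⊕ (M2 ⊕ K) = M1 ⊕ M2, so the key drops out. Then M2 = (M1 ⊕ M2) ⊕ M1 over the first 9 bytes.
byte 0: (46 ⊕ 3c) ⊕ 61 = 7a ⊕ 61 = 1b
byte 1: (a7 ⊕ bd) ⊕ 63 = 1a ⊕ 63 = 79
byte 2: (ec ⊕ 8d) ⊕ 63 = 61 ⊕ 63 = 02
byte 3: (a5 ⊕ 85) ⊕ 65 = 20 ⊕ 65 = 45
byte 4: (d3 ⊕ b1) ⊕ 73 = 62 ⊕ 73 = 11
byte 5: (31 ⊕ f8) ⊕ 73 = c9 ⊕ 73 = ba
byte 6: (da ⊕ 54) ⊕ 20 = 8e ⊕ 20 = ae
byte 7: (64 ⊕ 60) ⊕ 74 = 04 ⊕ 74 = 70
byte 8: (d3 ⊕ 15) ⊕ 68 = c6 ⊕ 68 = ae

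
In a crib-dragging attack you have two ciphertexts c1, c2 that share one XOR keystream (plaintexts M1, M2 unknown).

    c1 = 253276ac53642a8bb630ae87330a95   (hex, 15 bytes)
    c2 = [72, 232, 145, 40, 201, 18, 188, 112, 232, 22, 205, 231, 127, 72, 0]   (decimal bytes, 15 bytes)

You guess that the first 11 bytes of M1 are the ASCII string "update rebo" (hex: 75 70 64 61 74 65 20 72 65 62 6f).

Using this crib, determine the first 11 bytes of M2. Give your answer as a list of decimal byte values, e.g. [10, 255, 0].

First, c1 ⊕ c2 = (M1 ⊕ K) ⊕ (M2 ⊕ K) = M1 ⊕ M2, so the key drops out. Then M2 = (M1 ⊕ M2) ⊕ M1 over the first 11 bytes.
byte 0: (25 xor 48) xor 75 = 6d xor 75 = 18
byte 1: (32 xor e8) xor 70 = da xor 70 = aa
byte 2: (76 xor 91) xor 64 = e7 xor 64 = 83
byte 3: (ac xor 28) xor 61 = 84 xor 61 = e5
byte 4: (53 xor c9) xor 74 = 9a xor 74 = ee
byte 5: (64 xor 12) xor 65 = 76 xor 65 = 13
byte 6: (2a xor bc) xor 20 = 96 xor 20 = b6
byte 7: (8b xor 70) xor 72 = fb xor 72 = 89
byte 8: (b6 xor e8) xor 65 = 5e xor 65 = 3b
byte 9: (30 xor 16) xor 62 = 26 xor 62 = 44
byte 10: (ae xor cd) xor 6f = 63 xor 6f = 0c

[24, 170, 131, 229, 238, 19, 182, 137, 59, 68, 12]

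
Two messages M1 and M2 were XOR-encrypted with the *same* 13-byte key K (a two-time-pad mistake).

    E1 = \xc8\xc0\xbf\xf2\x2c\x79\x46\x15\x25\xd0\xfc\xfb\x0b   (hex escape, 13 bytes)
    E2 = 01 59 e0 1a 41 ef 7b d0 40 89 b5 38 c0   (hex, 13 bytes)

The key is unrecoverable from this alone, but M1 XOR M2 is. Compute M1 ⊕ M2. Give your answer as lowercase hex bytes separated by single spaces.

c9 99 5f e8 6d 96 3d c5 65 59 49 c3 cb

E1 ⊕ E2 = (M1 ⊕ K) ⊕ (M2 ⊕ K) = M1 ⊕ M2 — the shared key cancels under XOR.
byte 0: 11001000 ^ 00000001 = 11001001
byte 1: 11000000 ^ 01011001 = 10011001
byte 2: 10111111 ^ 11100000 = 01011111
byte 3: 11110010 ^ 00011010 = 11101000
byte 4: 00101100 ^ 01000001 = 01101101
byte 5: 01111001 ^ 11101111 = 10010110
byte 6: 01000110 ^ 01111011 = 00111101
byte 7: 00010101 ^ 11010000 = 11000101
byte 8: 00100101 ^ 01000000 = 01100101
byte 9: 11010000 ^ 10001001 = 01011001
byte 10: 11111100 ^ 10110101 = 01001001
byte 11: 11111011 ^ 00111000 = 11000011
byte 12: 00001011 ^ 11000000 = 11001011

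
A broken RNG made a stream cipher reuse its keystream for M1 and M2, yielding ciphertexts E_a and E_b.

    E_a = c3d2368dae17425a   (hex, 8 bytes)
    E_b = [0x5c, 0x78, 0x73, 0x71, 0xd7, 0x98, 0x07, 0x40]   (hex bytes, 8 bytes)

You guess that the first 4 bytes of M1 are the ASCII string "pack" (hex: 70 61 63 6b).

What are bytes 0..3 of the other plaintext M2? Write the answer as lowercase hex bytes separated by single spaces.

First, E_a ⊕ E_b = (M1 ⊕ K) ⊕ (M2 ⊕ K) = M1 ⊕ M2, so the key drops out. Then M2 = (M1 ⊕ M2) ⊕ M1 over the first 4 bytes.
byte 0: (c3 xor 5c) xor 70 = 9f xor 70 = ef
byte 1: (d2 xor 78) xor 61 = aa xor 61 = cb
byte 2: (36 xor 73) xor 63 = 45 xor 63 = 26
byte 3: (8d xor 71) xor 6b = fc xor 6b = 97

ef cb 26 97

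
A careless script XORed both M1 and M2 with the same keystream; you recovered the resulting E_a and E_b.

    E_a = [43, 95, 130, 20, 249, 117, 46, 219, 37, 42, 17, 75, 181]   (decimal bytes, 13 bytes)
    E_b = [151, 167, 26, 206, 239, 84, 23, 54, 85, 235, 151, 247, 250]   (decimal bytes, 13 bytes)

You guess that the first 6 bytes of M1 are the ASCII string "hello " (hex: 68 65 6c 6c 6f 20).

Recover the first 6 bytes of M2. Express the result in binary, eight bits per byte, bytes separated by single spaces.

11010100 10011101 11110100 10110110 01111001 00000001

First, E_a ⊕ E_b = (M1 ⊕ K) ⊕ (M2 ⊕ K) = M1 ⊕ M2, so the key drops out. Then M2 = (M1 ⊕ M2) ⊕ M1 over the first 6 bytes.
byte 0: (2b ^ 97) ^ 68 = bc ^ 68 = d4
byte 1: (5f ^ a7) ^ 65 = f8 ^ 65 = 9d
byte 2: (82 ^ 1a) ^ 6c = 98 ^ 6c = f4
byte 3: (14 ^ ce) ^ 6c = da ^ 6c = b6
byte 4: (f9 ^ ef) ^ 6f = 16 ^ 6f = 79
byte 5: (75 ^ 54) ^ 20 = 21 ^ 20 = 01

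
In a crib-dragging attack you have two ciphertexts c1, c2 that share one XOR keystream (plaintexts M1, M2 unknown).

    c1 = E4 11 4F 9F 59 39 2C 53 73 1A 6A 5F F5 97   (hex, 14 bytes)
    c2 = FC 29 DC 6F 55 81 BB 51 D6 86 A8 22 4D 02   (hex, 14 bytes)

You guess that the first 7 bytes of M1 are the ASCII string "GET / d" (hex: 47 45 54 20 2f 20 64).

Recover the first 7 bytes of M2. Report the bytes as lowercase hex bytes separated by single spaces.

First, c1 ⊕ c2 = (M1 ⊕ K) ⊕ (M2 ⊕ K) = M1 ⊕ M2, so the key drops out. Then M2 = (M1 ⊕ M2) ⊕ M1 over the first 7 bytes.
byte 0: (e4 XOR fc) XOR 47 = 18 XOR 47 = 5f
byte 1: (11 XOR 29) XOR 45 = 38 XOR 45 = 7d
byte 2: (4f XOR dc) XOR 54 = 93 XOR 54 = c7
byte 3: (9f XOR 6f) XOR 20 = f0 XOR 20 = d0
byte 4: (59 XOR 55) XOR 2f = 0c XOR 2f = 23
byte 5: (39 XOR 81) XOR 20 = b8 XOR 20 = 98
byte 6: (2c XOR bb) XOR 64 = 97 XOR 64 = f3

5f 7d c7 d0 23 98 f3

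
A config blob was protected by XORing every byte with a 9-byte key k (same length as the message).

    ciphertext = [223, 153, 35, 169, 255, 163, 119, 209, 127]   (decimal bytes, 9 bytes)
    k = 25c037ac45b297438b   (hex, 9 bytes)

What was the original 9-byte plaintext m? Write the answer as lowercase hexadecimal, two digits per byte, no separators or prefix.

df ⊕ 25 = fa
99 ⊕ c0 = 59
23 ⊕ 37 = 14
a9 ⊕ ac = 05
ff ⊕ 45 = ba
a3 ⊕ b2 = 11
77 ⊕ 97 = e0
d1 ⊕ 43 = 92
7f ⊕ 8b = f4

fa591405ba11e092f4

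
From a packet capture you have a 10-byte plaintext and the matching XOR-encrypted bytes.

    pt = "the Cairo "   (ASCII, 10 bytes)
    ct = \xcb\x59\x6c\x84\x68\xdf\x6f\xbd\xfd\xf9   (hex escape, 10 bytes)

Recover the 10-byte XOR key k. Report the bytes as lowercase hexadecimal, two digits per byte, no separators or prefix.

Since ct = pt ⊕ k, XORing both sides with pt gives k = pt ⊕ ct.
74 XOR cb = bf
68 XOR 59 = 31
65 XOR 6c = 09
20 XOR 84 = a4
43 XOR 68 = 2b
61 XOR df = be
69 XOR 6f = 06
72 XOR bd = cf
6f XOR fd = 92
20 XOR f9 = d9

bf3109a42bbe06cf92d9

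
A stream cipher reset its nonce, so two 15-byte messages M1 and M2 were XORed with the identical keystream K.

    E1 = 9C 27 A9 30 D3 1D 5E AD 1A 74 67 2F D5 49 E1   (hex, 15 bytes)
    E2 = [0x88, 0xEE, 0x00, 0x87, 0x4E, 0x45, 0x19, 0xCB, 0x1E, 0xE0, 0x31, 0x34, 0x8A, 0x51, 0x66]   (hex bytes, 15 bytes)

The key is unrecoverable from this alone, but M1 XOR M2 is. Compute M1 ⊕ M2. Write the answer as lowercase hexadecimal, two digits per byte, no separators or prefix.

14c9a9b79d5847660494561b5f1887

E1 ⊕ E2 = (M1 ⊕ K) ⊕ (M2 ⊕ K) = M1 ⊕ M2 — the shared key cancels under XOR.
byte 0: 9c xor 88 = 14
byte 1: 27 xor ee = c9
byte 2: a9 xor 00 = a9
byte 3: 30 xor 87 = b7
byte 4: d3 xor 4e = 9d
byte 5: 1d xor 45 = 58
byte 6: 5e xor 19 = 47
byte 7: ad xor cb = 66
byte 8: 1a xor 1e = 04
byte 9: 74 xor e0 = 94
byte 10: 67 xor 31 = 56
byte 11: 2f xor 34 = 1b
byte 12: d5 xor 8a = 5f
byte 13: 49 xor 51 = 18
byte 14: e1 xor 66 = 87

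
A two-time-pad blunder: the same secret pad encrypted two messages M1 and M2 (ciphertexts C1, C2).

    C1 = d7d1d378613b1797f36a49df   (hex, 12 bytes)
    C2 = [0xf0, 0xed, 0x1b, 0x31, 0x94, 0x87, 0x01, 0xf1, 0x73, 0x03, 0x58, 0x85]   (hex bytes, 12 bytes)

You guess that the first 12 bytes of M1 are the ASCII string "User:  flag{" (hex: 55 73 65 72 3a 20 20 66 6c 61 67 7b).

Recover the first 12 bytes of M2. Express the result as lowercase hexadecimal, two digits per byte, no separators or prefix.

First, C1 ⊕ C2 = (M1 ⊕ K) ⊕ (M2 ⊕ K) = M1 ⊕ M2, so the key drops out. Then M2 = (M1 ⊕ M2) ⊕ M1 over the first 12 bytes.
byte 0: (d7 ^ f0) ^ 55 = 27 ^ 55 = 72
byte 1: (d1 ^ ed) ^ 73 = 3c ^ 73 = 4f
byte 2: (d3 ^ 1b) ^ 65 = c8 ^ 65 = ad
byte 3: (78 ^ 31) ^ 72 = 49 ^ 72 = 3b
byte 4: (61 ^ 94) ^ 3a = f5 ^ 3a = cf
byte 5: (3b ^ 87) ^ 20 = bc ^ 20 = 9c
byte 6: (17 ^ 01) ^ 20 = 16 ^ 20 = 36
byte 7: (97 ^ f1) ^ 66 = 66 ^ 66 = 00
byte 8: (f3 ^ 73) ^ 6c = 80 ^ 6c = ec
byte 9: (6a ^ 03) ^ 61 = 69 ^ 61 = 08
byte 10: (49 ^ 58) ^ 67 = 11 ^ 67 = 76
byte 11: (df ^ 85) ^ 7b = 5a ^ 7b = 21

724fad3bcf9c3600ec087621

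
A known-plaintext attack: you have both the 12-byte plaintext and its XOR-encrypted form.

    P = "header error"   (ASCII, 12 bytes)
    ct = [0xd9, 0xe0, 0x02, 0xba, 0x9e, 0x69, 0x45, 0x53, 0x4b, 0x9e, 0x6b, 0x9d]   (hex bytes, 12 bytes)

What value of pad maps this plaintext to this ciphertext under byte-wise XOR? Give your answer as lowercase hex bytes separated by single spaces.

b1 85 63 de fb 1b 65 36 39 ec 04 ef

Since ct = P ⊕ pad, XORing both sides with P gives pad = P ⊕ ct.
01101000 xor 11011001 = 10110001
01100101 xor 11100000 = 10000101
01100001 xor 00000010 = 01100011
01100100 xor 10111010 = 11011110
01100101 xor 10011110 = 11111011
01110010 xor 01101001 = 00011011
00100000 xor 01000101 = 01100101
01100101 xor 01010011 = 00110110
01110010 xor 01001011 = 00111001
01110010 xor 10011110 = 11101100
01101111 xor 01101011 = 00000100
01110010 xor 10011101 = 11101111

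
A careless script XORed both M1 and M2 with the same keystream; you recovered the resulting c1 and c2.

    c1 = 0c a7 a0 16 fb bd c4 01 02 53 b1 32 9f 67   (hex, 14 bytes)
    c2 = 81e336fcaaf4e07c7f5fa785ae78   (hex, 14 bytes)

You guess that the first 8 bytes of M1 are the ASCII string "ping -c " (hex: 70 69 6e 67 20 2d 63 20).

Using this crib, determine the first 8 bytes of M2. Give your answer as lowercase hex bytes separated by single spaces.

First, c1 ⊕ c2 = (M1 ⊕ K) ⊕ (M2 ⊕ K) = M1 ⊕ M2, so the key drops out. Then M2 = (M1 ⊕ M2) ⊕ M1 over the first 8 bytes.
byte 0: (0c ^ 81) ^ 70 = 8d ^ 70 = fd
byte 1: (a7 ^ e3) ^ 69 = 44 ^ 69 = 2d
byte 2: (a0 ^ 36) ^ 6e = 96 ^ 6e = f8
byte 3: (16 ^ fc) ^ 67 = ea ^ 67 = 8d
byte 4: (fb ^ aa) ^ 20 = 51 ^ 20 = 71
byte 5: (bd ^ f4) ^ 2d = 49 ^ 2d = 64
byte 6: (c4 ^ e0) ^ 63 = 24 ^ 63 = 47
byte 7: (01 ^ 7c) ^ 20 = 7d ^ 20 = 5d

fd 2d f8 8d 71 64 47 5d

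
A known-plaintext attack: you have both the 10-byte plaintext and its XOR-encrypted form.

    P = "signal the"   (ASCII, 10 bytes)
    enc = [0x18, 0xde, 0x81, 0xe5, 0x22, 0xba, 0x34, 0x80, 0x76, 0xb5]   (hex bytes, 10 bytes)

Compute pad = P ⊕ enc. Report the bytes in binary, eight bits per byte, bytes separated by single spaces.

Since enc = P ⊕ pad, XORing both sides with P gives pad = P ⊕ enc.
115 XOR  24 = 107
105 XOR 222 = 183
103 XOR 129 = 230
110 XOR 229 = 139
 97 XOR  34 =  67
108 XOR 186 = 214
 32 XOR  52 =  20
116 XOR 128 = 244
104 XOR 118 =  30
101 XOR 181 = 208

01101011 10110111 11100110 10001011 01000011 11010110 00010100 11110100 00011110 11010000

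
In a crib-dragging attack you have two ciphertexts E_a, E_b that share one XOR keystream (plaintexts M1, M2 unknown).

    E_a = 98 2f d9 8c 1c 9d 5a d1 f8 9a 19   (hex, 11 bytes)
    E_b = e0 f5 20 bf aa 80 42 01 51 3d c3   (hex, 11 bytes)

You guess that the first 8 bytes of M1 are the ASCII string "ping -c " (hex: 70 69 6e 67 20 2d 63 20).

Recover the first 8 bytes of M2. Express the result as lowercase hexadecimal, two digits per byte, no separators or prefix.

08b3975496307bf0

First, E_a ⊕ E_b = (M1 ⊕ K) ⊕ (M2 ⊕ K) = M1 ⊕ M2, so the key drops out. Then M2 = (M1 ⊕ M2) ⊕ M1 over the first 8 bytes.
byte 0: (98 ⊕ e0) ⊕ 70 = 78 ⊕ 70 = 08
byte 1: (2f ⊕ f5) ⊕ 69 = da ⊕ 69 = b3
byte 2: (d9 ⊕ 20) ⊕ 6e = f9 ⊕ 6e = 97
byte 3: (8c ⊕ bf) ⊕ 67 = 33 ⊕ 67 = 54
byte 4: (1c ⊕ aa) ⊕ 20 = b6 ⊕ 20 = 96
byte 5: (9d ⊕ 80) ⊕ 2d = 1d ⊕ 2d = 30
byte 6: (5a ⊕ 42) ⊕ 63 = 18 ⊕ 63 = 7b
byte 7: (d1 ⊕ 01) ⊕ 20 = d0 ⊕ 20 = f0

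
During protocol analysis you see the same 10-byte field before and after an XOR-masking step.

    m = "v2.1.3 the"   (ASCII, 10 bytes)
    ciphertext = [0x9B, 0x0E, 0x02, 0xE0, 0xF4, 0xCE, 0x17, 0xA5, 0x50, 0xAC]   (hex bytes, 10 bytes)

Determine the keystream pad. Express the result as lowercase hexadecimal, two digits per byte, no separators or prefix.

Since ciphertext = m ⊕ pad, XORing both sides with m gives pad = m ⊕ ciphertext.
76 ⊕ 9b = ed
32 ⊕ 0e = 3c
2e ⊕ 02 = 2c
31 ⊕ e0 = d1
2e ⊕ f4 = da
33 ⊕ ce = fd
20 ⊕ 17 = 37
74 ⊕ a5 = d1
68 ⊕ 50 = 38
65 ⊕ ac = c9

ed3c2cd1dafd37d138c9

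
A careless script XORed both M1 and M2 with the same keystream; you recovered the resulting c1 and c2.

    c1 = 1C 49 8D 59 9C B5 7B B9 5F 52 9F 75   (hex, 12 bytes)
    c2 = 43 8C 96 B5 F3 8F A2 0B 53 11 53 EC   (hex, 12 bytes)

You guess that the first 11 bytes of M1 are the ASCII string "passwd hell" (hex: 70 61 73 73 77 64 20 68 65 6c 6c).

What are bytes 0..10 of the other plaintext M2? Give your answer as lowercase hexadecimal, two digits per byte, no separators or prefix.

2fa4689f185ef9da692fa0

First, c1 ⊕ c2 = (M1 ⊕ K) ⊕ (M2 ⊕ K) = M1 ⊕ M2, so the key drops out. Then M2 = (M1 ⊕ M2) ⊕ M1 over the first 11 bytes.
byte 0: (1c XOR 43) XOR 70 = 5f XOR 70 = 2f
byte 1: (49 XOR 8c) XOR 61 = c5 XOR 61 = a4
byte 2: (8d XOR 96) XOR 73 = 1b XOR 73 = 68
byte 3: (59 XOR b5) XOR 73 = ec XOR 73 = 9f
byte 4: (9c XOR f3) XOR 77 = 6f XOR 77 = 18
byte 5: (b5 XOR 8f) XOR 64 = 3a XOR 64 = 5e
byte 6: (7b XOR a2) XOR 20 = d9 XOR 20 = f9
byte 7: (b9 XOR 0b) XOR 68 = b2 XOR 68 = da
byte 8: (5f XOR 53) XOR 65 = 0c XOR 65 = 69
byte 9: (52 XOR 11) XOR 6c = 43 XOR 6c = 2f
byte 10: (9f XOR 53) XOR 6c = cc XOR 6c = a0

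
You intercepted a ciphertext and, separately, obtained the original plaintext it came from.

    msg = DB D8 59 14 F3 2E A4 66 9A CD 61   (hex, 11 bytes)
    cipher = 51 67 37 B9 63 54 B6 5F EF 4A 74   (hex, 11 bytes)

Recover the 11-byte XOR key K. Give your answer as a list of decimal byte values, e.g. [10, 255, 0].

[138, 191, 110, 173, 144, 122, 18, 57, 117, 135, 21]

Since cipher = msg ⊕ K, XORing both sides with msg gives K = msg ⊕ cipher.
byte 0: 11011011 XOR 01010001 = 10001010
byte 1: 11011000 XOR 01100111 = 10111111
byte 2: 01011001 XOR 00110111 = 01101110
byte 3: 00010100 XOR 10111001 = 10101101
byte 4: 11110011 XOR 01100011 = 10010000
byte 5: 00101110 XOR 01010100 = 01111010
byte 6: 10100100 XOR 10110110 = 00010010
byte 7: 01100110 XOR 01011111 = 00111001
byte 8: 10011010 XOR 11101111 = 01110101
byte 9: 11001101 XOR 01001010 = 10000111
byte 10: 01100001 XOR 01110100 = 00010101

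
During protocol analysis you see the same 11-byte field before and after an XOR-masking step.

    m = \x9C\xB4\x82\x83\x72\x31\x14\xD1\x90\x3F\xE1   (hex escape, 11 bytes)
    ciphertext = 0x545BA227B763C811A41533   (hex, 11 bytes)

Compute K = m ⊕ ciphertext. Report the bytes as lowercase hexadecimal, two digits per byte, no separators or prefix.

c8ef20a4c552dcc0342ad2

Since ciphertext = m ⊕ K, XORing both sides with m gives K = m ⊕ ciphertext.
byte 0: 9c ⊕ 54 = c8
byte 1: b4 ⊕ 5b = ef
byte 2: 82 ⊕ a2 = 20
byte 3: 83 ⊕ 27 = a4
byte 4: 72 ⊕ b7 = c5
byte 5: 31 ⊕ 63 = 52
byte 6: 14 ⊕ c8 = dc
byte 7: d1 ⊕ 11 = c0
byte 8: 90 ⊕ a4 = 34
byte 9: 3f ⊕ 15 = 2a
byte 10: e1 ⊕ 33 = d2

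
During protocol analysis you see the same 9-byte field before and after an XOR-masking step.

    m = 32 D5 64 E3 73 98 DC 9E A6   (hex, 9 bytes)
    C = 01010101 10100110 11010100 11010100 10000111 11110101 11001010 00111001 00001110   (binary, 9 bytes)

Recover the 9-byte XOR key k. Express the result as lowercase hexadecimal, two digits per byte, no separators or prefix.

Since C = m ⊕ k, XORing both sides with m gives k = m ⊕ C.
byte 0: 32 xor 55 = 67
byte 1: d5 xor a6 = 73
byte 2: 64 xor d4 = b0
byte 3: e3 xor d4 = 37
byte 4: 73 xor 87 = f4
byte 5: 98 xor f5 = 6d
byte 6: dc xor ca = 16
byte 7: 9e xor 39 = a7
byte 8: a6 xor 0e = a8

6773b037f46d16a7a8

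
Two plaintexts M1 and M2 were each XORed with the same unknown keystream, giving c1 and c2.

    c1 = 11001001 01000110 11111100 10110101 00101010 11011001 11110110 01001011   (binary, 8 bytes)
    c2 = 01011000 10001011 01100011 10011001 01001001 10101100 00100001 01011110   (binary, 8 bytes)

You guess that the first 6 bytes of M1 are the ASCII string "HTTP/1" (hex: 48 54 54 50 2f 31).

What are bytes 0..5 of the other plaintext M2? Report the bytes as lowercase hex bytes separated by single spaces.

First, c1 ⊕ c2 = (M1 ⊕ K) ⊕ (M2 ⊕ K) = M1 ⊕ M2, so the key drops out. Then M2 = (M1 ⊕ M2) ⊕ M1 over the first 6 bytes.
byte 0: (c9 xor 58) xor 48 = 91 xor 48 = d9
byte 1: (46 xor 8b) xor 54 = cd xor 54 = 99
byte 2: (fc xor 63) xor 54 = 9f xor 54 = cb
byte 3: (b5 xor 99) xor 50 = 2c xor 50 = 7c
byte 4: (2a xor 49) xor 2f = 63 xor 2f = 4c
byte 5: (d9 xor ac) xor 31 = 75 xor 31 = 44

d9 99 cb 7c 4c 44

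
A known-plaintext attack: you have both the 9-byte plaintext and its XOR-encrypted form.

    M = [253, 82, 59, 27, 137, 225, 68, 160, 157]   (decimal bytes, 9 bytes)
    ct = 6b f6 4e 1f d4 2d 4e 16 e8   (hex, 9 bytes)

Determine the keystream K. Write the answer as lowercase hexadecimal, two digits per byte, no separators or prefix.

Since ct = M ⊕ K, XORing both sides with M gives K = M ⊕ ct.
fd ⊕ 6b = 96
52 ⊕ f6 = a4
3b ⊕ 4e = 75
1b ⊕ 1f = 04
89 ⊕ d4 = 5d
e1 ⊕ 2d = cc
44 ⊕ 4e = 0a
a0 ⊕ 16 = b6
9d ⊕ e8 = 75

96a475045dcc0ab675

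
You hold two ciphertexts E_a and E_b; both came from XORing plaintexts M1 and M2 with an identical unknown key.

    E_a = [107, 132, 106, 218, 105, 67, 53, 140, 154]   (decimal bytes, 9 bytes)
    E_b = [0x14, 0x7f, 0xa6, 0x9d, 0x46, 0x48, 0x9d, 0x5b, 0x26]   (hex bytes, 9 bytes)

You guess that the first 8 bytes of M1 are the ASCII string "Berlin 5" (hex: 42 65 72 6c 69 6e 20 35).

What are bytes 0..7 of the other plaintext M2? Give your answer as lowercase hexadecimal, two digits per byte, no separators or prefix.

3d9ebe2b466588e2

First, E_a ⊕ E_b = (M1 ⊕ K) ⊕ (M2 ⊕ K) = M1 ⊕ M2, so the key drops out. Then M2 = (M1 ⊕ M2) ⊕ M1 over the first 8 bytes.
byte 0: (6b XOR 14) XOR 42 = 7f XOR 42 = 3d
byte 1: (84 XOR 7f) XOR 65 = fb XOR 65 = 9e
byte 2: (6a XOR a6) XOR 72 = cc XOR 72 = be
byte 3: (da XOR 9d) XOR 6c = 47 XOR 6c = 2b
byte 4: (69 XOR 46) XOR 69 = 2f XOR 69 = 46
byte 5: (43 XOR 48) XOR 6e = 0b XOR 6e = 65
byte 6: (35 XOR 9d) XOR 20 = a8 XOR 20 = 88
byte 7: (8c XOR 5b) XOR 35 = d7 XOR 35 = e2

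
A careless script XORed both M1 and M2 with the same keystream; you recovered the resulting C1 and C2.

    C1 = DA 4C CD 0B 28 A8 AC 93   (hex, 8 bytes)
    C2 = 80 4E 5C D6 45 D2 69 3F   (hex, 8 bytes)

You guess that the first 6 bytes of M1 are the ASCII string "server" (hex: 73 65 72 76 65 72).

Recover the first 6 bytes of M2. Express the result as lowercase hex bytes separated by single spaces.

29 67 e3 ab 08 08

First, C1 ⊕ C2 = (M1 ⊕ K) ⊕ (M2 ⊕ K) = M1 ⊕ M2, so the key drops out. Then M2 = (M1 ⊕ M2) ⊕ M1 over the first 6 bytes.
byte 0: (da xor 80) xor 73 = 5a xor 73 = 29
byte 1: (4c xor 4e) xor 65 = 02 xor 65 = 67
byte 2: (cd xor 5c) xor 72 = 91 xor 72 = e3
byte 3: (0b xor d6) xor 76 = dd xor 76 = ab
byte 4: (28 xor 45) xor 65 = 6d xor 65 = 08
byte 5: (a8 xor d2) xor 72 = 7a xor 72 = 08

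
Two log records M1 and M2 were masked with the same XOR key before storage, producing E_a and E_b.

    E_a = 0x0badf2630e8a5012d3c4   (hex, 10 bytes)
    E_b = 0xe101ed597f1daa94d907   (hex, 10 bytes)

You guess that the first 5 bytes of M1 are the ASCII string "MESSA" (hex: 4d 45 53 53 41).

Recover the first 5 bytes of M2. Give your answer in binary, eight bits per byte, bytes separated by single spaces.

First, E_a ⊕ E_b = (M1 ⊕ K) ⊕ (M2 ⊕ K) = M1 ⊕ M2, so the key drops out. Then M2 = (M1 ⊕ M2) ⊕ M1 over the first 5 bytes.
byte 0: (0b XOR e1) XOR 4d = ea XOR 4d = a7
byte 1: (ad XOR 01) XOR 45 = ac XOR 45 = e9
byte 2: (f2 XOR ed) XOR 53 = 1f XOR 53 = 4c
byte 3: (63 XOR 59) XOR 53 = 3a XOR 53 = 69
byte 4: (0e XOR 7f) XOR 41 = 71 XOR 41 = 30

10100111 11101001 01001100 01101001 00110000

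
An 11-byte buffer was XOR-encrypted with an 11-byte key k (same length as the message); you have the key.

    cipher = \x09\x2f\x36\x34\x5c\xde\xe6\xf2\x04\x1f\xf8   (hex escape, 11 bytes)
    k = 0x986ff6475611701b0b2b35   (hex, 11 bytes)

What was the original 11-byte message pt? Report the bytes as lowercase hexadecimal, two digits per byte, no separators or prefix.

09 xor 98 = 91
2f xor 6f = 40
36 xor f6 = c0
34 xor 47 = 73
5c xor 56 = 0a
de xor 11 = cf
e6 xor 70 = 96
f2 xor 1b = e9
04 xor 0b = 0f
1f xor 2b = 34
f8 xor 35 = cd

9140c0730acf96e90f34cd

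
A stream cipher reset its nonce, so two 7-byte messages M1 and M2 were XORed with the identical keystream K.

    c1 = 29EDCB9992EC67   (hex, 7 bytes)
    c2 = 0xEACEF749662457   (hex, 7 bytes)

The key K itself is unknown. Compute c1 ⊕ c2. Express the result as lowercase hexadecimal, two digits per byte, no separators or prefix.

c1 ⊕ c2 = (M1 ⊕ K) ⊕ (M2 ⊕ K) = M1 ⊕ M2 — the shared key cancels under XOR.
 41 ⊕ 234 = 195
237 ⊕ 206 =  35
203 ⊕ 247 =  60
153 ⊕  73 = 208
146 ⊕ 102 = 244
236 ⊕  36 = 200
103 ⊕  87 =  48

c3233cd0f4c830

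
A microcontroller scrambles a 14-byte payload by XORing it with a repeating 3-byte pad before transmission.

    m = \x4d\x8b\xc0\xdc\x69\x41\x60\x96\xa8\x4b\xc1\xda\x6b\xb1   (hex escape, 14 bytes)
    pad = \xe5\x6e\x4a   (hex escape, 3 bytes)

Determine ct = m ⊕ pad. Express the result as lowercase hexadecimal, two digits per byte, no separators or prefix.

The 3-byte key repeats, so the effective keystream is e5 6e 4a e5 6e 4a e5 6e 4a e5 6e 4a e5 6e.
byte 0: 4d ^ e5 = a8
byte 1: 8b ^ 6e = e5
byte 2: c0 ^ 4a = 8a
byte 3: dc ^ e5 = 39
byte 4: 69 ^ 6e = 07
byte 5: 41 ^ 4a = 0b
byte 6: 60 ^ e5 = 85
byte 7: 96 ^ 6e = f8
byte 8: a8 ^ 4a = e2
byte 9: 4b ^ e5 = ae
byte 10: c1 ^ 6e = af
byte 11: da ^ 4a = 90
byte 12: 6b ^ e5 = 8e
byte 13: b1 ^ 6e = df

a8e58a39070b85f8e2aeaf908edf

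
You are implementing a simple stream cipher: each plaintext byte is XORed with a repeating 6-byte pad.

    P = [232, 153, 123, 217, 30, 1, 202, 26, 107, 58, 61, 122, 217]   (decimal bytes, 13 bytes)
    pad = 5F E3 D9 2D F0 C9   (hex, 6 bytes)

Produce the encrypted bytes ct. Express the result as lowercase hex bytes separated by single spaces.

b7 7a a2 f4 ee c8 95 f9 b2 17 cd b3 86

The 6-byte key repeats, so the effective keystream is 5f e3 d9 2d f0 c9 5f e3 d9 2d f0 c9 5f.
byte 0: 11101000 ^ 01011111 = 10110111
byte 1: 10011001 ^ 11100011 = 01111010
byte 2: 01111011 ^ 11011001 = 10100010
byte 3: 11011001 ^ 00101101 = 11110100
byte 4: 00011110 ^ 11110000 = 11101110
byte 5: 00000001 ^ 11001001 = 11001000
byte 6: 11001010 ^ 01011111 = 10010101
byte 7: 00011010 ^ 11100011 = 11111001
byte 8: 01101011 ^ 11011001 = 10110010
byte 9: 00111010 ^ 00101101 = 00010111
byte 10: 00111101 ^ 11110000 = 11001101
byte 11: 01111010 ^ 11001001 = 10110011
byte 12: 11011001 ^ 01011111 = 10000110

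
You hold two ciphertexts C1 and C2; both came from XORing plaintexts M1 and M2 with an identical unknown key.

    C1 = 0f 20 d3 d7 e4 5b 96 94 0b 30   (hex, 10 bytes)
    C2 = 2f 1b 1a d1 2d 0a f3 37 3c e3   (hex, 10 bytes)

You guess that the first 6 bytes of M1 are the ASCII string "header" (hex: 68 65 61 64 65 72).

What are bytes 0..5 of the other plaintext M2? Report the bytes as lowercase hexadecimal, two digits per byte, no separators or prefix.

First, C1 ⊕ C2 = (M1 ⊕ K) ⊕ (M2 ⊕ K) = M1 ⊕ M2, so the key drops out. Then M2 = (M1 ⊕ M2) ⊕ M1 over the first 6 bytes.
byte 0: (0f ^ 2f) ^ 68 = 20 ^ 68 = 48
byte 1: (20 ^ 1b) ^ 65 = 3b ^ 65 = 5e
byte 2: (d3 ^ 1a) ^ 61 = c9 ^ 61 = a8
byte 3: (d7 ^ d1) ^ 64 = 06 ^ 64 = 62
byte 4: (e4 ^ 2d) ^ 65 = c9 ^ 65 = ac
byte 5: (5b ^ 0a) ^ 72 = 51 ^ 72 = 23

485ea862ac23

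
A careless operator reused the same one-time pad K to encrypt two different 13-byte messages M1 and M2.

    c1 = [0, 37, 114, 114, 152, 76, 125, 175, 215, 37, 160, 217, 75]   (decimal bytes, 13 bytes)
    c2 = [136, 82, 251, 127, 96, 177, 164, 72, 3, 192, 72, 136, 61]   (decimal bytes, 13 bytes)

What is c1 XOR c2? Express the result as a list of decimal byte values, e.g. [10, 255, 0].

[136, 119, 137, 13, 248, 253, 217, 231, 212, 229, 232, 81, 118]

c1 ⊕ c2 = (M1 ⊕ K) ⊕ (M2 ⊕ K) = M1 ⊕ M2 — the shared key cancels under XOR.
00 ⊕ 88 = 88
25 ⊕ 52 = 77
72 ⊕ fb = 89
72 ⊕ 7f = 0d
98 ⊕ 60 = f8
4c ⊕ b1 = fd
7d ⊕ a4 = d9
af ⊕ 48 = e7
d7 ⊕ 03 = d4
25 ⊕ c0 = e5
a0 ⊕ 48 = e8
d9 ⊕ 88 = 51
4b ⊕ 3d = 76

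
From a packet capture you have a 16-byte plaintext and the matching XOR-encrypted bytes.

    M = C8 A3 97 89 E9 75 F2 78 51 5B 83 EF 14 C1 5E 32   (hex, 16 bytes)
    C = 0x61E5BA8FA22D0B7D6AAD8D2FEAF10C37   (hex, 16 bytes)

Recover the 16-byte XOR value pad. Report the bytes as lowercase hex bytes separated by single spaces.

Since C = M ⊕ pad, XORing both sides with M gives pad = M ⊕ C.
200 ⊕  97 = 169
163 ⊕ 229 =  70
151 ⊕ 186 =  45
137 ⊕ 143 =   6
233 ⊕ 162 =  75
117 ⊕  45 =  88
242 ⊕  11 = 249
120 ⊕ 125 =   5
 81 ⊕ 106 =  59
 91 ⊕ 173 = 246
131 ⊕ 141 =  14
239 ⊕  47 = 192
 20 ⊕ 234 = 254
193 ⊕ 241 =  48
 94 ⊕  12 =  82
 50 ⊕  55 =   5

a9 46 2d 06 4b 58 f9 05 3b f6 0e c0 fe 30 52 05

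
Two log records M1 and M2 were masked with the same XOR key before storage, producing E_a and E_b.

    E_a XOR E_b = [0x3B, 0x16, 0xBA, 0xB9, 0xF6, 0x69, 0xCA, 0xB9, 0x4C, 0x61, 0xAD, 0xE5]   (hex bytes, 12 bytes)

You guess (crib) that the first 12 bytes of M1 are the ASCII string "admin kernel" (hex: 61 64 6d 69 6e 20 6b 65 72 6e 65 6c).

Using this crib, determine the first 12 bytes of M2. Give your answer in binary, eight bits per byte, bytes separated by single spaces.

Since E_a ⊕ E_b = M1 ⊕ M2, XORing with the guessed M1 bytes yields the corresponding M2 bytes: M2 = (E_a ⊕ E_b) ⊕ M1.
3b XOR 61 = 5a
16 XOR 64 = 72
ba XOR 6d = d7
b9 XOR 69 = d0
f6 XOR 6e = 98
69 XOR 20 = 49
ca XOR 6b = a1
b9 XOR 65 = dc
4c XOR 72 = 3e
61 XOR 6e = 0f
ad XOR 65 = c8
e5 XOR 6c = 89

01011010 01110010 11010111 11010000 10011000 01001001 10100001 11011100 00111110 00001111 11001000 10001001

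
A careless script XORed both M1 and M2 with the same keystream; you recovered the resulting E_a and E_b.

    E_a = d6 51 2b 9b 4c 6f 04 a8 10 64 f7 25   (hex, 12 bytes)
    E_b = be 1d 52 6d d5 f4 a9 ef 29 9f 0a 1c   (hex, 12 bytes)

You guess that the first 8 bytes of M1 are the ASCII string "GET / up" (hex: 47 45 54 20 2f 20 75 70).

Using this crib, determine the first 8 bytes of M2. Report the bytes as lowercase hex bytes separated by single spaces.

2f 09 2d d6 b6 bb d8 37

First, E_a ⊕ E_b = (M1 ⊕ K) ⊕ (M2 ⊕ K) = M1 ⊕ M2, so the key drops out. Then M2 = (M1 ⊕ M2) ⊕ M1 over the first 8 bytes.
byte 0: (d6 ^ be) ^ 47 = 68 ^ 47 = 2f
byte 1: (51 ^ 1d) ^ 45 = 4c ^ 45 = 09
byte 2: (2b ^ 52) ^ 54 = 79 ^ 54 = 2d
byte 3: (9b ^ 6d) ^ 20 = f6 ^ 20 = d6
byte 4: (4c ^ d5) ^ 2f = 99 ^ 2f = b6
byte 5: (6f ^ f4) ^ 20 = 9b ^ 20 = bb
byte 6: (04 ^ a9) ^ 75 = ad ^ 75 = d8
byte 7: (a8 ^ ef) ^ 70 = 47 ^ 70 = 37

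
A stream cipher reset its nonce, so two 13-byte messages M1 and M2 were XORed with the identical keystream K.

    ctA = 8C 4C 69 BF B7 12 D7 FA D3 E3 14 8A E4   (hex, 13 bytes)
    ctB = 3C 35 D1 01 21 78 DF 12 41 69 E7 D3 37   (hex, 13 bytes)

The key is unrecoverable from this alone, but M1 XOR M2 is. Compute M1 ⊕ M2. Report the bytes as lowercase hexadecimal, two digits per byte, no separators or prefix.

b079b8be966a08e8928af359d3

ctA ⊕ ctB = (M1 ⊕ K) ⊕ (M2 ⊕ K) = M1 ⊕ M2 — the shared key cancels under XOR.
byte 0: 8c XOR 3c = b0
byte 1: 4c XOR 35 = 79
byte 2: 69 XOR d1 = b8
byte 3: bf XOR 01 = be
byte 4: b7 XOR 21 = 96
byte 5: 12 XOR 78 = 6a
byte 6: d7 XOR df = 08
byte 7: fa XOR 12 = e8
byte 8: d3 XOR 41 = 92
byte 9: e3 XOR 69 = 8a
byte 10: 14 XOR e7 = f3
byte 11: 8a XOR d3 = 59
byte 12: e4 XOR 37 = d3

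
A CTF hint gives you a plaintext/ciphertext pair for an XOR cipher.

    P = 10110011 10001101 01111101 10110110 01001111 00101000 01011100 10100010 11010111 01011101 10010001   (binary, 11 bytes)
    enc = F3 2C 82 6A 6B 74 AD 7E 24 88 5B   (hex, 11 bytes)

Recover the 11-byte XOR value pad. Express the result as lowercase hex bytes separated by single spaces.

40 a1 ff dc 24 5c f1 dc f3 d5 ca

Since enc = P ⊕ pad, XORing both sides with P gives pad = P ⊕ enc.
179 XOR 243 =  64
141 XOR  44 = 161
125 XOR 130 = 255
182 XOR 106 = 220
 79 XOR 107 =  36
 40 XOR 116 =  92
 92 XOR 173 = 241
162 XOR 126 = 220
215 XOR  36 = 243
 93 XOR 136 = 213
145 XOR  91 = 202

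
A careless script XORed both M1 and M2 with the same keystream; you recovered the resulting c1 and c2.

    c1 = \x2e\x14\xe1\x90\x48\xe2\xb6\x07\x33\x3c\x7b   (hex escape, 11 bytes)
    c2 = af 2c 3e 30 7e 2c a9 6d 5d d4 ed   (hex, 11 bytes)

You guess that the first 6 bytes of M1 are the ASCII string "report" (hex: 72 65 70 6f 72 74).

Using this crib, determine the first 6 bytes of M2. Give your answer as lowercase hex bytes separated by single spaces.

First, c1 ⊕ c2 = (M1 ⊕ K) ⊕ (M2 ⊕ K) = M1 ⊕ M2, so the key drops out. Then M2 = (M1 ⊕ M2) ⊕ M1 over the first 6 bytes.
byte 0: (2e XOR af) XOR 72 = 81 XOR 72 = f3
byte 1: (14 XOR 2c) XOR 65 = 38 XOR 65 = 5d
byte 2: (e1 XOR 3e) XOR 70 = df XOR 70 = af
byte 3: (90 XOR 30) XOR 6f = a0 XOR 6f = cf
byte 4: (48 XOR 7e) XOR 72 = 36 XOR 72 = 44
byte 5: (e2 XOR 2c) XOR 74 = ce XOR 74 = ba

f3 5d af cf 44 ba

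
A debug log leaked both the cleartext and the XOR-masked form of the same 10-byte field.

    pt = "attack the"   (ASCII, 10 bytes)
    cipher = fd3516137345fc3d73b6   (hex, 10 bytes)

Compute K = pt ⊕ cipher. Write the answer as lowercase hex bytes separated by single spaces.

Since cipher = pt ⊕ K, XORing both sides with pt gives K = pt ⊕ cipher.
61 xor fd = 9c
74 xor 35 = 41
74 xor 16 = 62
61 xor 13 = 72
63 xor 73 = 10
6b xor 45 = 2e
20 xor fc = dc
74 xor 3d = 49
68 xor 73 = 1b
65 xor b6 = d3

9c 41 62 72 10 2e dc 49 1b d3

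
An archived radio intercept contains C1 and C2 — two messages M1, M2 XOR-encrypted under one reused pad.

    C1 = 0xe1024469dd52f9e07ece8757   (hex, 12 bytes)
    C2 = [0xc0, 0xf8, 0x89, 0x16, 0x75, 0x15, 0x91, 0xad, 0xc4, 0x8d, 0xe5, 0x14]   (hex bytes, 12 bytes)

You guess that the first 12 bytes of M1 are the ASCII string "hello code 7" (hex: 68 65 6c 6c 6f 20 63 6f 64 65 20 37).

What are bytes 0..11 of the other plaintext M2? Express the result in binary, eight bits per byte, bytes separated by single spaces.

First, C1 ⊕ C2 = (M1 ⊕ K) ⊕ (M2 ⊕ K) = M1 ⊕ M2, so the key drops out. Then M2 = (M1 ⊕ M2) ⊕ M1 over the first 12 bytes.
byte 0: (e1 xor c0) xor 68 = 21 xor 68 = 49
byte 1: (02 xor f8) xor 65 = fa xor 65 = 9f
byte 2: (44 xor 89) xor 6c = cd xor 6c = a1
byte 3: (69 xor 16) xor 6c = 7f xor 6c = 13
byte 4: (dd xor 75) xor 6f = a8 xor 6f = c7
byte 5: (52 xor 15) xor 20 = 47 xor 20 = 67
byte 6: (f9 xor 91) xor 63 = 68 xor 63 = 0b
byte 7: (e0 xor ad) xor 6f = 4d xor 6f = 22
byte 8: (7e xor c4) xor 64 = ba xor 64 = de
byte 9: (ce xor 8d) xor 65 = 43 xor 65 = 26
byte 10: (87 xor e5) xor 20 = 62 xor 20 = 42
byte 11: (57 xor 14) xor 37 = 43 xor 37 = 74

01001001 10011111 10100001 00010011 11000111 01100111 00001011 00100010 11011110 00100110 01000010 01110100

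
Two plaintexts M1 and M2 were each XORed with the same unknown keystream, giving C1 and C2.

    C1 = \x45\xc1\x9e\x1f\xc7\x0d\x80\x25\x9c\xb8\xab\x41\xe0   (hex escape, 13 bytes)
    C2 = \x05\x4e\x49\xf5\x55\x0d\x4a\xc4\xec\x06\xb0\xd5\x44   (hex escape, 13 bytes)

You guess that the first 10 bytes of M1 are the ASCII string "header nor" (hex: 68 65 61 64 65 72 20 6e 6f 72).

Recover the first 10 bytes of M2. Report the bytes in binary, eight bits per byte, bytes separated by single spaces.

First, C1 ⊕ C2 = (M1 ⊕ K) ⊕ (M2 ⊕ K) = M1 ⊕ M2, so the key drops out. Then M2 = (M1 ⊕ M2) ⊕ M1 over the first 10 bytes.
byte 0: (45 ⊕ 05) ⊕ 68 = 40 ⊕ 68 = 28
byte 1: (c1 ⊕ 4e) ⊕ 65 = 8f ⊕ 65 = ea
byte 2: (9e ⊕ 49) ⊕ 61 = d7 ⊕ 61 = b6
byte 3: (1f ⊕ f5) ⊕ 64 = ea ⊕ 64 = 8e
byte 4: (c7 ⊕ 55) ⊕ 65 = 92 ⊕ 65 = f7
byte 5: (0d ⊕ 0d) ⊕ 72 = 00 ⊕ 72 = 72
byte 6: (80 ⊕ 4a) ⊕ 20 = ca ⊕ 20 = ea
byte 7: (25 ⊕ c4) ⊕ 6e = e1 ⊕ 6e = 8f
byte 8: (9c ⊕ ec) ⊕ 6f = 70 ⊕ 6f = 1f
byte 9: (b8 ⊕ 06) ⊕ 72 = be ⊕ 72 = cc

00101000 11101010 10110110 10001110 11110111 01110010 11101010 10001111 00011111 11001100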